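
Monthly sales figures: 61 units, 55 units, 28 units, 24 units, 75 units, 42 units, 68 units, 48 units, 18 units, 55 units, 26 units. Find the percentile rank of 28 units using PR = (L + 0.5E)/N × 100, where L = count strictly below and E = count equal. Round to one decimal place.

N = 11.
Strictly below 28: 3. Equal to 28: 1.
PR = (3 + 0.5·1)/11 × 100 = 31.8

31.8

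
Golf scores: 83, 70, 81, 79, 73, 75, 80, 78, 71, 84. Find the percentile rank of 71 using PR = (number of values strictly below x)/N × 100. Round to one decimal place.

10.0

N = 10.
Strictly below 71: 1. Equal to 71: 1.
PR = 1/10 × 100 = 10.0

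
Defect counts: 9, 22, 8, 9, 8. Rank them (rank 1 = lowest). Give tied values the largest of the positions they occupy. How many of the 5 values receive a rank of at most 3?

Sorted (ascending): 8, 8, 9, 9, 22
The 2 values of 8 occupy positions 1–2 → each gets rank 2.
The 2 values of 9 occupy positions 3–4 → each gets rank 4.
Ranks ≤ 3: {2, 2} → 2 values.

2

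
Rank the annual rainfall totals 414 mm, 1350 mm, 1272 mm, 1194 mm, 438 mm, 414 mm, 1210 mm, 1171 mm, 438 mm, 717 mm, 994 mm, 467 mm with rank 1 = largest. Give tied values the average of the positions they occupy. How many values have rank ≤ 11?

Sorted (descending): 1350, 1272, 1210, 1194, 1171, 994, 717, 467, 438, 438, 414, 414
The 2 values of 438 occupy positions 9–10 → average rank (9+10)/2 = 9.5.
The 2 values of 414 occupy positions 11–12 → average rank (11+12)/2 = 11.5.
Ranks ≤ 11: {1, 2, 3, 4, 5, 6, 7, 8, 9.5, 9.5} → 10 values.

10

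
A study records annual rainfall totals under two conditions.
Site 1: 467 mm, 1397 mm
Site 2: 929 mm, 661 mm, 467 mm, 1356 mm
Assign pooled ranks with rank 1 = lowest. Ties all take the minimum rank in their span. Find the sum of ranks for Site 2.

13

Sorted (ascending): 467, 467, 661, 929, 1356, 1397
The 2 values of 467 occupy positions 1–2 → each gets rank 1.
Site 2 values → pooled ranks: 929→4, 661→3, 467→1, 1356→5
Rank sum = 4 + 3 + 1 + 5 = 13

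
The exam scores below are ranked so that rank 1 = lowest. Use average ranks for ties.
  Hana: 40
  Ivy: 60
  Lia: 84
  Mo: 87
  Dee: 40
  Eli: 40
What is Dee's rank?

2

Sorted (ascending): 40, 40, 40, 60, 84, 87
The 3 values of 40 occupy positions 1–3 → average rank 2.
Dee has value 40 → rank 2.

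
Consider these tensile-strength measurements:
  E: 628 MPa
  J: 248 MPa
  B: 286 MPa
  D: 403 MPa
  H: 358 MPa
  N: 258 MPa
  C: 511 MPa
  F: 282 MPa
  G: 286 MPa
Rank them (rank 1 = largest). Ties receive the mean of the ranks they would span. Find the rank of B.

Sorted (descending): 628, 511, 403, 358, 286, 286, 282, 258, 248
The 2 values of 286 occupy positions 5–6 → average rank (5+6)/2 = 5.5.
B has value 286 MPa → rank 5.5.

5.5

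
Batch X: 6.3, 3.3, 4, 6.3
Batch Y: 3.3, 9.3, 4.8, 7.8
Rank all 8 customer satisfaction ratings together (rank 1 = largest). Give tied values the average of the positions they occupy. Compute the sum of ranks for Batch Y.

15.5

Sorted (descending): 9.3, 7.8, 6.3, 6.3, 4.8, 4, 3.3, 3.3
The 2 values of 6.3 occupy positions 3–4 → average rank (3+4)/2 = 3.5.
The 2 values of 3.3 occupy positions 7–8 → average rank (7+8)/2 = 7.5.
Batch Y values → pooled ranks: 3.3→7.5, 9.3→1, 4.8→5, 7.8→2
Rank sum = 7.5 + 1 + 5 + 2 = 15.5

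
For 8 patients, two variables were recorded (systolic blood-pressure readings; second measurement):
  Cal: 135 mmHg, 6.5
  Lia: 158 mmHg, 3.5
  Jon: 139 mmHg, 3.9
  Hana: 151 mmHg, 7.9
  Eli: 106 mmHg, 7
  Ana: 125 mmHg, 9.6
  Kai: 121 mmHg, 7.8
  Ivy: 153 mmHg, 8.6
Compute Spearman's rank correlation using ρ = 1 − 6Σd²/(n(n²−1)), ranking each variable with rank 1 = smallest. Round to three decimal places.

-0.214

Ranks of variable 1: 4, 8, 5, 6, 1, 3, 2, 7
Ranks of variable 2: 3, 1, 2, 6, 4, 8, 5, 7
d = r₁ − r₂: 1, 7, 3, 0, -3, -5, -3, 0
d²: 1, 49, 9, 0, 9, 25, 9, 0; Σd² = 102
ρ = 1 − 6·102/(8·63) = 1 − 612/504 = -0.214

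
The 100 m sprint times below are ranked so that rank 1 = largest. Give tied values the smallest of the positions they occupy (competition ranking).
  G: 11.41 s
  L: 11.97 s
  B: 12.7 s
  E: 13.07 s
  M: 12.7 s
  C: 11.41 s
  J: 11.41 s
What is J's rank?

5

Sorted (descending): 13.07, 12.7, 12.7, 11.97, 11.41, 11.41, 11.41
The 2 values of 12.7 occupy positions 2–3 → each gets rank 2.
The 3 values of 11.41 occupy positions 5–7 → each gets rank 5.
J has value 11.41 s → rank 5.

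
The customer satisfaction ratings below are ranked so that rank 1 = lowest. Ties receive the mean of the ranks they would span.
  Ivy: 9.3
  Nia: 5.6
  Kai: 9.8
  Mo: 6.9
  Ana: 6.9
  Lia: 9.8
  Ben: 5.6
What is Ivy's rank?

Sorted (ascending): 5.6, 5.6, 6.9, 6.9, 9.3, 9.8, 9.8
The 2 values of 5.6 occupy positions 1–2 → average rank (1+2)/2 = 1.5.
The 2 values of 6.9 occupy positions 3–4 → average rank (3+4)/2 = 3.5.
The 2 values of 9.8 occupy positions 6–7 → average rank (6+7)/2 = 6.5.
Ivy has value 9.3 → rank 5.

5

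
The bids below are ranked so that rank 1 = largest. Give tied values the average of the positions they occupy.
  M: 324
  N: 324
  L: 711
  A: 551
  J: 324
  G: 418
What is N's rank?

5

Sorted (descending): 711, 551, 418, 324, 324, 324
The 3 values of 324 occupy positions 4–6 → average rank 5.
N has value 324 → rank 5.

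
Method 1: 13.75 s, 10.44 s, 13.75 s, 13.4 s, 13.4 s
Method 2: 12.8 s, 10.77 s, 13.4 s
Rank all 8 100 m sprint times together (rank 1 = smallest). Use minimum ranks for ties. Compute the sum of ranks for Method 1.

23

Sorted (ascending): 10.44, 10.77, 12.8, 13.4, 13.4, 13.4, 13.75, 13.75
The 3 values of 13.4 occupy positions 4–6 → each gets rank 4.
The 2 values of 13.75 occupy positions 7–8 → each gets rank 7.
Method 1 values → pooled ranks: 13.75→7, 10.44→1, 13.75→7, 13.4→4, 13.4→4
Rank sum = 7 + 1 + 7 + 4 + 4 = 23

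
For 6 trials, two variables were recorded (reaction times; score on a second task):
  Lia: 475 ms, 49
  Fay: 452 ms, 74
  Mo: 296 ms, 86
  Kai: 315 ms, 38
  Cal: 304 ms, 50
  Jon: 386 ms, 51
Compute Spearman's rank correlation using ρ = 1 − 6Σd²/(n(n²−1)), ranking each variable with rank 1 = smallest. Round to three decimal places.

-0.314

Ranks of variable 1: 6, 5, 1, 3, 2, 4
Ranks of variable 2: 2, 5, 6, 1, 3, 4
d = r₁ − r₂: 4, 0, -5, 2, -1, 0
d²: 16, 0, 25, 4, 1, 0; Σd² = 46
ρ = 1 − 6·46/(6·35) = 1 − 276/210 = -0.314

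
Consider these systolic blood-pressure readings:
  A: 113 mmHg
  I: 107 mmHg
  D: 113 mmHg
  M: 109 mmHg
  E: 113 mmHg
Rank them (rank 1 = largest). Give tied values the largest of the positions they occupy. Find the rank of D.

Sorted (descending): 113, 113, 113, 109, 107
The 3 values of 113 occupy positions 1–3 → each gets rank 3.
D has value 113 mmHg → rank 3.

3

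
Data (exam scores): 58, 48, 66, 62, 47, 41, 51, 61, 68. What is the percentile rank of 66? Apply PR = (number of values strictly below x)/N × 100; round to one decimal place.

N = 9.
Strictly below 66: 7. Equal to 66: 1.
PR = 7/9 × 100 = 77.8

77.8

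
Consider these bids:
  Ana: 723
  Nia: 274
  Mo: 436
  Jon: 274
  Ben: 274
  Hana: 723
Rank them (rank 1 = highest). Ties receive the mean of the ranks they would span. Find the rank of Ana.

1.5

Sorted (descending): 723, 723, 436, 274, 274, 274
The 2 values of 723 occupy positions 1–2 → average rank (1+2)/2 = 1.5.
The 3 values of 274 occupy positions 4–6 → average rank 5.
Ana has value 723 → rank 1.5.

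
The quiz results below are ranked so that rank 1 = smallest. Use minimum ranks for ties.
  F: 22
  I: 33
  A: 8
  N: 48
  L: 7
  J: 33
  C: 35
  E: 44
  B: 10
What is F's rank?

Sorted (ascending): 7, 8, 10, 22, 33, 33, 35, 44, 48
The 2 values of 33 occupy positions 5–6 → each gets rank 5.
F has value 22 → rank 4.

4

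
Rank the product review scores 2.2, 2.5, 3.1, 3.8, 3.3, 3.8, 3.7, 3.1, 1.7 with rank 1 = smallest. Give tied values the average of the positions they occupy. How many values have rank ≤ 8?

7

Sorted (ascending): 1.7, 2.2, 2.5, 3.1, 3.1, 3.3, 3.7, 3.8, 3.8
The 2 values of 3.1 occupy positions 4–5 → average rank (4+5)/2 = 4.5.
The 2 values of 3.8 occupy positions 8–9 → average rank (8+9)/2 = 8.5.
Ranks ≤ 8: {1, 2, 3, 4.5, 4.5, 6, 7} → 7 values.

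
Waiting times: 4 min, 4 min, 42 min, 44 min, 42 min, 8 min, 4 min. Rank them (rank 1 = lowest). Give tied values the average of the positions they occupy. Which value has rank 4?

Sorted (ascending): 4, 4, 4, 8, 42, 42, 44
The 3 values of 4 occupy positions 1–3 → average rank 2.
The 2 values of 42 occupy positions 5–6 → average rank (5+6)/2 = 5.5.
Rank 4 → value 8.

8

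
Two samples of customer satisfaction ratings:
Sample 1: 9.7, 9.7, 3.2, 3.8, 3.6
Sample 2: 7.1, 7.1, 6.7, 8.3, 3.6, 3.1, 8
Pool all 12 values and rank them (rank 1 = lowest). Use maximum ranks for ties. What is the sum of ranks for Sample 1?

35

Sorted (ascending): 3.1, 3.2, 3.6, 3.6, 3.8, 6.7, 7.1, 7.1, 8, 8.3, 9.7, 9.7
The 2 values of 3.6 occupy positions 3–4 → each gets rank 4.
The 2 values of 7.1 occupy positions 7–8 → each gets rank 8.
The 2 values of 9.7 occupy positions 11–12 → each gets rank 12.
Sample 1 values → pooled ranks: 9.7→12, 9.7→12, 3.2→2, 3.8→5, 3.6→4
Rank sum = 12 + 12 + 2 + 5 + 4 = 35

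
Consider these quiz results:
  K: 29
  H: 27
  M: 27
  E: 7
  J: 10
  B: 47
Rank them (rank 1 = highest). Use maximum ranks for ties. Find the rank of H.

Sorted (descending): 47, 29, 27, 27, 10, 7
The 2 values of 27 occupy positions 3–4 → each gets rank 4.
H has value 27 → rank 4.

4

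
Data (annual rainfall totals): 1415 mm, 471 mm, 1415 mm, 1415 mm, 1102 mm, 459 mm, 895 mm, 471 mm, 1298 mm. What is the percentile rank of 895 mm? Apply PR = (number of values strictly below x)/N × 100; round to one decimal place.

N = 9.
Strictly below 895: 3. Equal to 895: 1.
PR = 3/9 × 100 = 33.3

33.3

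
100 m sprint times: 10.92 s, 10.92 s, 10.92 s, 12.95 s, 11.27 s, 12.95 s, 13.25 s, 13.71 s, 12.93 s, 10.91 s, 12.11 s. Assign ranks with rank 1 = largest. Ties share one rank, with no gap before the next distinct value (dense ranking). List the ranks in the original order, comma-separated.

7, 7, 7, 3, 6, 3, 2, 1, 4, 8, 5

Sorted (descending): 13.71, 13.25, 12.95, 12.95, 12.93, 12.11, 11.27, 10.92, 10.92, 10.92, 10.91
The 2 values of 12.95 share dense rank 3.
The 3 values of 10.92 share dense rank 7.
Remaining distinct values take the next consecutive integers.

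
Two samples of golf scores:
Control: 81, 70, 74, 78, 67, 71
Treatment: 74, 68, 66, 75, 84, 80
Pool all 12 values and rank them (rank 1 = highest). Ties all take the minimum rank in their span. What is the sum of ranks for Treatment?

Sorted (descending): 84, 81, 80, 78, 75, 74, 74, 71, 70, 68, 67, 66
The 2 values of 74 occupy positions 6–7 → each gets rank 6.
Treatment values → pooled ranks: 74→6, 68→10, 66→12, 75→5, 84→1, 80→3
Rank sum = 6 + 10 + 12 + 5 + 1 + 3 = 37

37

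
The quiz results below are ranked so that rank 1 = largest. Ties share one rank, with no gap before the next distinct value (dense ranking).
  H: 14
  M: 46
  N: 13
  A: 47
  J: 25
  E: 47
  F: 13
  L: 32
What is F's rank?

6

Sorted (descending): 47, 47, 46, 32, 25, 14, 13, 13
The 2 values of 47 share dense rank 1.
The 2 values of 13 share dense rank 6.
Remaining distinct values take the next consecutive integers.
F has value 13 → rank 6.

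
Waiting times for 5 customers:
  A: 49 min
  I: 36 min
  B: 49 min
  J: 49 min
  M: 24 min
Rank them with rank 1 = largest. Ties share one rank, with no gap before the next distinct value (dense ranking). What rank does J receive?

1

Sorted (descending): 49, 49, 49, 36, 24
The 3 values of 49 share dense rank 1.
Remaining distinct values take the next consecutive integers.
J has value 49 min → rank 1.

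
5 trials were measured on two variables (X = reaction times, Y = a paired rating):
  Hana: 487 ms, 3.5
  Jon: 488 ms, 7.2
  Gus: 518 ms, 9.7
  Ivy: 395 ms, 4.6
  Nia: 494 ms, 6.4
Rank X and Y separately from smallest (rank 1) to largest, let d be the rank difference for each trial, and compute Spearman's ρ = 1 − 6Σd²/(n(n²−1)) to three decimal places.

Ranks of variable 1: 2, 3, 5, 1, 4
Ranks of variable 2: 1, 4, 5, 2, 3
d = r₁ − r₂: 1, -1, 0, -1, 1
d²: 1, 1, 0, 1, 1; Σd² = 4
ρ = 1 − 6·4/(5·24) = 1 − 24/120 = 0.800

0.800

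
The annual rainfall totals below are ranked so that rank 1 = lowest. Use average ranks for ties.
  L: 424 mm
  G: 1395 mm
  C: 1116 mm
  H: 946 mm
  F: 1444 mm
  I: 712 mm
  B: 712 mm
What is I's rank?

Sorted (ascending): 424, 712, 712, 946, 1116, 1395, 1444
The 2 values of 712 occupy positions 2–3 → average rank (2+3)/2 = 2.5.
I has value 712 mm → rank 2.5.

2.5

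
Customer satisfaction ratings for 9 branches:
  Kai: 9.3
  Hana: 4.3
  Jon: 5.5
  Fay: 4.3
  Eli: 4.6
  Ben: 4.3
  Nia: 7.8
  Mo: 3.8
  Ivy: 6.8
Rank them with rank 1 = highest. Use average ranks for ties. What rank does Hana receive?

Sorted (descending): 9.3, 7.8, 6.8, 5.5, 4.6, 4.3, 4.3, 4.3, 3.8
The 3 values of 4.3 occupy positions 6–8 → average rank 7.
Hana has value 4.3 → rank 7.

7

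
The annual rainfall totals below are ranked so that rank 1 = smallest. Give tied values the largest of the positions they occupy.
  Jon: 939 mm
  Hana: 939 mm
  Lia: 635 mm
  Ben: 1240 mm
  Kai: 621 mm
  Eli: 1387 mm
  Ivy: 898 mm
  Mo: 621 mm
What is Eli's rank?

8

Sorted (ascending): 621, 621, 635, 898, 939, 939, 1240, 1387
The 2 values of 621 occupy positions 1–2 → each gets rank 2.
The 2 values of 939 occupy positions 5–6 → each gets rank 6.
Eli has value 1387 mm → rank 8.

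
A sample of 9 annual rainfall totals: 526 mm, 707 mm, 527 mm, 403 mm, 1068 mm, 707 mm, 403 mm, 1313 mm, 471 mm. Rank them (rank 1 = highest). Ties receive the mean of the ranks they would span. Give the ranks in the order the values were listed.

6, 3.5, 5, 8.5, 2, 3.5, 8.5, 1, 7

Sorted (descending): 1313, 1068, 707, 707, 527, 526, 471, 403, 403
The 2 values of 707 occupy positions 3–4 → average rank (3+4)/2 = 3.5.
The 2 values of 403 occupy positions 8–9 → average rank (8+9)/2 = 8.5.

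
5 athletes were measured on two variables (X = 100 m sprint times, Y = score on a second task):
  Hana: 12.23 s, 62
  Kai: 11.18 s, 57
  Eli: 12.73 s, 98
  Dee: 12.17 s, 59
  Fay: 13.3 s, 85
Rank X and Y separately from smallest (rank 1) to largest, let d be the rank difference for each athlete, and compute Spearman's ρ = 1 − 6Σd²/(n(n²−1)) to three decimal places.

0.900

Ranks of variable 1: 3, 1, 4, 2, 5
Ranks of variable 2: 3, 1, 5, 2, 4
d = r₁ − r₂: 0, 0, -1, 0, 1
d²: 0, 0, 1, 0, 1; Σd² = 2
ρ = 1 − 6·2/(5·24) = 1 − 12/120 = 0.900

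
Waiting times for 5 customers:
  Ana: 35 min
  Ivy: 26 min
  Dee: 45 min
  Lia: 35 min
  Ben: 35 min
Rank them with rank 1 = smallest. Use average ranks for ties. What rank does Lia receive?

Sorted (ascending): 26, 35, 35, 35, 45
The 3 values of 35 occupy positions 2–4 → average rank 3.
Lia has value 35 min → rank 3.

3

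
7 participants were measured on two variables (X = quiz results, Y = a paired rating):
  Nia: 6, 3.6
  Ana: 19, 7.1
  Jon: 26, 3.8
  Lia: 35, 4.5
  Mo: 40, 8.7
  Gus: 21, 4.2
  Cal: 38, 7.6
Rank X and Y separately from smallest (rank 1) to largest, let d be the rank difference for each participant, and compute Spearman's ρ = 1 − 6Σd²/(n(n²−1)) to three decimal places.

0.750

Ranks of variable 1: 1, 2, 4, 5, 7, 3, 6
Ranks of variable 2: 1, 5, 2, 4, 7, 3, 6
d = r₁ − r₂: 0, -3, 2, 1, 0, 0, 0
d²: 0, 9, 4, 1, 0, 0, 0; Σd² = 14
ρ = 1 − 6·14/(7·48) = 1 − 84/336 = 0.750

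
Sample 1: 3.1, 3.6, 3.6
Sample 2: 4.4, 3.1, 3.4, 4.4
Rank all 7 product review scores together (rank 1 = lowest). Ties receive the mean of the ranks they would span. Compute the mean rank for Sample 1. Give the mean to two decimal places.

Sorted (ascending): 3.1, 3.1, 3.4, 3.6, 3.6, 4.4, 4.4
The 2 values of 3.1 occupy positions 1–2 → average rank (1+2)/2 = 1.5.
The 2 values of 3.6 occupy positions 4–5 → average rank (4+5)/2 = 4.5.
The 2 values of 4.4 occupy positions 6–7 → average rank (6+7)/2 = 6.5.
Sample 1 values → pooled ranks: 3.1→1.5, 3.6→4.5, 3.6→4.5
Mean rank = (1.5 + 4.5 + 4.5) / 3 = 3.50

3.50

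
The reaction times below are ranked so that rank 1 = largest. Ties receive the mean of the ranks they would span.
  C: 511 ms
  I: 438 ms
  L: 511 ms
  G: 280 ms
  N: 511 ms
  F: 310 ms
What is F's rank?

5

Sorted (descending): 511, 511, 511, 438, 310, 280
The 3 values of 511 occupy positions 1–3 → average rank 2.
F has value 310 ms → rank 5.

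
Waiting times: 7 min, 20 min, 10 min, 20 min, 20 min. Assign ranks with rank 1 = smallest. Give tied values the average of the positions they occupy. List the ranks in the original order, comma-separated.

Sorted (ascending): 7, 10, 20, 20, 20
The 3 values of 20 occupy positions 3–5 → average rank 4.

1, 4, 2, 4, 4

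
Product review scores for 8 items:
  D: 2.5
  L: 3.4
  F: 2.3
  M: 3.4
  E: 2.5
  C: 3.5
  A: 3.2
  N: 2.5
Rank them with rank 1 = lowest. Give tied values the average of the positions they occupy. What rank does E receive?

Sorted (ascending): 2.3, 2.5, 2.5, 2.5, 3.2, 3.4, 3.4, 3.5
The 3 values of 2.5 occupy positions 2–4 → average rank 3.
The 2 values of 3.4 occupy positions 6–7 → average rank (6+7)/2 = 6.5.
E has value 2.5 → rank 3.

3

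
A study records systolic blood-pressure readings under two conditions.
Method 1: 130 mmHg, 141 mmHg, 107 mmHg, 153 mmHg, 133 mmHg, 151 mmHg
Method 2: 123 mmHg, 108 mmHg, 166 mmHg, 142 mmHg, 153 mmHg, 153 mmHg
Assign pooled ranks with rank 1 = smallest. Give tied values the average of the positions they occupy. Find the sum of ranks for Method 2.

Sorted (ascending): 107, 108, 123, 130, 133, 141, 142, 151, 153, 153, 153, 166
The 3 values of 153 occupy positions 9–11 → average rank 10.
Method 2 values → pooled ranks: 123→3, 108→2, 166→12, 142→7, 153→10, 153→10
Rank sum = 3 + 2 + 12 + 7 + 10 + 10 = 44

44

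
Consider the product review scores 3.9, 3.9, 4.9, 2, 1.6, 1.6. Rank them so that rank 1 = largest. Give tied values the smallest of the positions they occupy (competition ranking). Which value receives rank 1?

Sorted (descending): 4.9, 3.9, 3.9, 2, 1.6, 1.6
The 2 values of 3.9 occupy positions 2–3 → each gets rank 2.
The 2 values of 1.6 occupy positions 5–6 → each gets rank 5.
Rank 1 → value 4.9.

4.9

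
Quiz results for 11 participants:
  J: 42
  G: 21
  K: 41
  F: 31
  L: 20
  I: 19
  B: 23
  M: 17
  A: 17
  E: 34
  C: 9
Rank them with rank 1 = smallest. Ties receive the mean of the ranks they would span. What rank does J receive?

Sorted (ascending): 9, 17, 17, 19, 20, 21, 23, 31, 34, 41, 42
The 2 values of 17 occupy positions 2–3 → average rank (2+3)/2 = 2.5.
J has value 42 → rank 11.

11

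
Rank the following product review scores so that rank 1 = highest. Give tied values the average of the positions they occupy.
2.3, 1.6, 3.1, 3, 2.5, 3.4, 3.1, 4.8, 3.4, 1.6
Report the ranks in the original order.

Sorted (descending): 4.8, 3.4, 3.4, 3.1, 3.1, 3, 2.5, 2.3, 1.6, 1.6
The 2 values of 3.4 occupy positions 2–3 → average rank (2+3)/2 = 2.5.
The 2 values of 3.1 occupy positions 4–5 → average rank (4+5)/2 = 4.5.
The 2 values of 1.6 occupy positions 9–10 → average rank (9+10)/2 = 9.5.

8, 9.5, 4.5, 6, 7, 2.5, 4.5, 1, 2.5, 9.5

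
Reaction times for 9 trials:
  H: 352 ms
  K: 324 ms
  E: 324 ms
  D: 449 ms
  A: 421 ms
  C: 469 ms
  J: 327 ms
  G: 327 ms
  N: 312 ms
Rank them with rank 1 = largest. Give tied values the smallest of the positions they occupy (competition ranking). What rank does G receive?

5

Sorted (descending): 469, 449, 421, 352, 327, 327, 324, 324, 312
The 2 values of 327 occupy positions 5–6 → each gets rank 5.
The 2 values of 324 occupy positions 7–8 → each gets rank 7.
G has value 327 ms → rank 5.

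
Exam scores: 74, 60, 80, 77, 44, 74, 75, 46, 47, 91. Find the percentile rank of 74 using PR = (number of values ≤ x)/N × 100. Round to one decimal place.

60.0

N = 10.
Strictly below 74: 4. Equal to 74: 2.
PR = 6/10 × 100 = 60.0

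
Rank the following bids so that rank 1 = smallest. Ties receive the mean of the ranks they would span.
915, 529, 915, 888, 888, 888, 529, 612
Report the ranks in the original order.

Sorted (ascending): 529, 529, 612, 888, 888, 888, 915, 915
The 2 values of 529 occupy positions 1–2 → average rank (1+2)/2 = 1.5.
The 3 values of 888 occupy positions 4–6 → average rank 5.
The 2 values of 915 occupy positions 7–8 → average rank (7+8)/2 = 7.5.

7.5, 1.5, 7.5, 5, 5, 5, 1.5, 3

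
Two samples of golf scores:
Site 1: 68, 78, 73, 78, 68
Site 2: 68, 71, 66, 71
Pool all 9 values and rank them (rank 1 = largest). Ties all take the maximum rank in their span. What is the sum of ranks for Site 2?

Sorted (descending): 78, 78, 73, 71, 71, 68, 68, 68, 66
The 2 values of 78 occupy positions 1–2 → each gets rank 2.
The 2 values of 71 occupy positions 4–5 → each gets rank 5.
The 3 values of 68 occupy positions 6–8 → each gets rank 8.
Site 2 values → pooled ranks: 68→8, 71→5, 66→9, 71→5
Rank sum = 8 + 5 + 9 + 5 = 27

27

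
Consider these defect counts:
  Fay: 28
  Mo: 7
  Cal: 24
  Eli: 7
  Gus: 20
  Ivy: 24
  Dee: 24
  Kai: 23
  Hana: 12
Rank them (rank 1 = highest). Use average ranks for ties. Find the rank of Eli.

8.5

Sorted (descending): 28, 24, 24, 24, 23, 20, 12, 7, 7
The 3 values of 24 occupy positions 2–4 → average rank 3.
The 2 values of 7 occupy positions 8–9 → average rank (8+9)/2 = 8.5.
Eli has value 7 → rank 8.5.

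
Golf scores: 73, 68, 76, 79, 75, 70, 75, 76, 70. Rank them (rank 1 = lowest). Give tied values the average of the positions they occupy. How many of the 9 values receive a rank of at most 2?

Sorted (ascending): 68, 70, 70, 73, 75, 75, 76, 76, 79
The 2 values of 70 occupy positions 2–3 → average rank (2+3)/2 = 2.5.
The 2 values of 75 occupy positions 5–6 → average rank (5+6)/2 = 5.5.
The 2 values of 76 occupy positions 7–8 → average rank (7+8)/2 = 7.5.
Ranks ≤ 2: {1} → 1 value.

1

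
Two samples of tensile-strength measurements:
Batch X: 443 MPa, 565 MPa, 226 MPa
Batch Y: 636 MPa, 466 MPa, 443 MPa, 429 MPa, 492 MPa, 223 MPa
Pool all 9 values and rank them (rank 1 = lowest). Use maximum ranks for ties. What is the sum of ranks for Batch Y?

31

Sorted (ascending): 223, 226, 429, 443, 443, 466, 492, 565, 636
The 2 values of 443 occupy positions 4–5 → each gets rank 5.
Batch Y values → pooled ranks: 636→9, 466→6, 443→5, 429→3, 492→7, 223→1
Rank sum = 9 + 6 + 5 + 3 + 7 + 1 = 31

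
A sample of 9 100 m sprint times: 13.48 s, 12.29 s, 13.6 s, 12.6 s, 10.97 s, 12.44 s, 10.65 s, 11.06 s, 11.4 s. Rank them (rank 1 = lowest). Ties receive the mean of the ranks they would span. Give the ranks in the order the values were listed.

Sorted (ascending): 10.65, 10.97, 11.06, 11.4, 12.29, 12.44, 12.6, 13.48, 13.6
No ties — each value takes its position as its rank.

8, 5, 9, 7, 2, 6, 1, 3, 4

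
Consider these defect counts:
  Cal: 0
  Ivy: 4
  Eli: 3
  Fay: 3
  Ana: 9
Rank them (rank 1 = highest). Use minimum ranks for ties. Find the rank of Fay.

3

Sorted (descending): 9, 4, 3, 3, 0
The 2 values of 3 occupy positions 3–4 → each gets rank 3.
Fay has value 3 → rank 3.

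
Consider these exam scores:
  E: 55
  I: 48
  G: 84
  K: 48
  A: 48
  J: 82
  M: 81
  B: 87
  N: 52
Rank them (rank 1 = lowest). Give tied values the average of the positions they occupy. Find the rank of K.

2

Sorted (ascending): 48, 48, 48, 52, 55, 81, 82, 84, 87
The 3 values of 48 occupy positions 1–3 → average rank 2.
K has value 48 → rank 2.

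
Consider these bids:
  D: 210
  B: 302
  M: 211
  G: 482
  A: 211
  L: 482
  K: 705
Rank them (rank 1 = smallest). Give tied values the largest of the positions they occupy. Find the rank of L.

Sorted (ascending): 210, 211, 211, 302, 482, 482, 705
The 2 values of 211 occupy positions 2–3 → each gets rank 3.
The 2 values of 482 occupy positions 5–6 → each gets rank 6.
L has value 482 → rank 6.

6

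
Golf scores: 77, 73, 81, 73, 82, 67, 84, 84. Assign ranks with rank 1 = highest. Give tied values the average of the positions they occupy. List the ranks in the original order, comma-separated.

Sorted (descending): 84, 84, 82, 81, 77, 73, 73, 67
The 2 values of 84 occupy positions 1–2 → average rank (1+2)/2 = 1.5.
The 2 values of 73 occupy positions 6–7 → average rank (6+7)/2 = 6.5.

5, 6.5, 4, 6.5, 3, 8, 1.5, 1.5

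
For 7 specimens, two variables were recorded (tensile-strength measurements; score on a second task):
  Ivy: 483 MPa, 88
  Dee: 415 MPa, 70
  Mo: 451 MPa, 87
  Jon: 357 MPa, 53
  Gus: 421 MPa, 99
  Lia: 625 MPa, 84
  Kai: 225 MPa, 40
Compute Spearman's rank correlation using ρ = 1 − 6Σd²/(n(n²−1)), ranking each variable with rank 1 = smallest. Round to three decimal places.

Ranks of variable 1: 6, 3, 5, 2, 4, 7, 1
Ranks of variable 2: 6, 3, 5, 2, 7, 4, 1
d = r₁ − r₂: 0, 0, 0, 0, -3, 3, 0
d²: 0, 0, 0, 0, 9, 9, 0; Σd² = 18
ρ = 1 − 6·18/(7·48) = 1 − 108/336 = 0.679

0.679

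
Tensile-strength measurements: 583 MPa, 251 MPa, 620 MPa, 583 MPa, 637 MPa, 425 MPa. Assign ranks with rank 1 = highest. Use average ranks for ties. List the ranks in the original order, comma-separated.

Sorted (descending): 637, 620, 583, 583, 425, 251
The 2 values of 583 occupy positions 3–4 → average rank (3+4)/2 = 3.5.

3.5, 6, 2, 3.5, 1, 5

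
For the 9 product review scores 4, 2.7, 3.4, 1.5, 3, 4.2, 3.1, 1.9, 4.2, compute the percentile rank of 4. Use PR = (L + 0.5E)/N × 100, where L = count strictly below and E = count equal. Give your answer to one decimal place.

72.2

N = 9.
Strictly below 4: 6. Equal to 4: 1.
PR = (6 + 0.5·1)/9 × 100 = 72.2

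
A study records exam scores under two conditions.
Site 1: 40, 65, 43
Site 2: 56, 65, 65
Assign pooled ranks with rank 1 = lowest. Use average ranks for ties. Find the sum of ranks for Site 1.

8

Sorted (ascending): 40, 43, 56, 65, 65, 65
The 3 values of 65 occupy positions 4–6 → average rank 5.
Site 1 values → pooled ranks: 40→1, 65→5, 43→2
Rank sum = 1 + 5 + 2 = 8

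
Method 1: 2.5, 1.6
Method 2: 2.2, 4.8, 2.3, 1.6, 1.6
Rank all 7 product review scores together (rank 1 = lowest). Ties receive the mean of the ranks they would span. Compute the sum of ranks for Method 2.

Sorted (ascending): 1.6, 1.6, 1.6, 2.2, 2.3, 2.5, 4.8
The 3 values of 1.6 occupy positions 1–3 → average rank 2.
Method 2 values → pooled ranks: 2.2→4, 4.8→7, 2.3→5, 1.6→2, 1.6→2
Rank sum = 4 + 7 + 5 + 2 + 2 = 20

20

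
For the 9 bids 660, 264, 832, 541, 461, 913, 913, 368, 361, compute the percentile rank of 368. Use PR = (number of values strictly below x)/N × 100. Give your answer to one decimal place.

22.2

N = 9.
Strictly below 368: 2. Equal to 368: 1.
PR = 2/9 × 100 = 22.2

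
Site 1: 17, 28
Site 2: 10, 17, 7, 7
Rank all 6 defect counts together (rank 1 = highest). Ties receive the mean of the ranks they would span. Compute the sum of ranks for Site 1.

3.5

Sorted (descending): 28, 17, 17, 10, 7, 7
The 2 values of 17 occupy positions 2–3 → average rank (2+3)/2 = 2.5.
The 2 values of 7 occupy positions 5–6 → average rank (5+6)/2 = 5.5.
Site 1 values → pooled ranks: 17→2.5, 28→1
Rank sum = 2.5 + 1 = 3.5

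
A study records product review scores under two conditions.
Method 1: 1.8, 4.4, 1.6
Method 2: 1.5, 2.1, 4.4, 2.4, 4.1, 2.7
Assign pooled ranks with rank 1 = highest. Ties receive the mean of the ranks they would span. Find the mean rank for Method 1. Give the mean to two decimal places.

5.50

Sorted (descending): 4.4, 4.4, 4.1, 2.7, 2.4, 2.1, 1.8, 1.6, 1.5
The 2 values of 4.4 occupy positions 1–2 → average rank (1+2)/2 = 1.5.
Method 1 values → pooled ranks: 1.8→7, 4.4→1.5, 1.6→8
Mean rank = (7 + 1.5 + 8) / 3 = 5.50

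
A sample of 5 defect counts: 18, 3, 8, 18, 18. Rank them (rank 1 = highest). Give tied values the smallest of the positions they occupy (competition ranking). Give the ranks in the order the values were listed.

Sorted (descending): 18, 18, 18, 8, 3
The 3 values of 18 occupy positions 1–3 → each gets rank 1.

1, 5, 4, 1, 1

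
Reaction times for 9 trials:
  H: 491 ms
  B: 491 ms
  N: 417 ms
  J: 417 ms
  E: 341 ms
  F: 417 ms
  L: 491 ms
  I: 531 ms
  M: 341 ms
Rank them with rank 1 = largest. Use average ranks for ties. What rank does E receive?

Sorted (descending): 531, 491, 491, 491, 417, 417, 417, 341, 341
The 3 values of 491 occupy positions 2–4 → average rank 3.
The 3 values of 417 occupy positions 5–7 → average rank 6.
The 2 values of 341 occupy positions 8–9 → average rank (8+9)/2 = 8.5.
E has value 341 ms → rank 8.5.

8.5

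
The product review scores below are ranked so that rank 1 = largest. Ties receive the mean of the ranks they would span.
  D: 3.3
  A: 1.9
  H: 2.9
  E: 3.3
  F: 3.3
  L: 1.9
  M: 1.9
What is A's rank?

6

Sorted (descending): 3.3, 3.3, 3.3, 2.9, 1.9, 1.9, 1.9
The 3 values of 3.3 occupy positions 1–3 → average rank 2.
The 3 values of 1.9 occupy positions 5–7 → average rank 6.
A has value 1.9 → rank 6.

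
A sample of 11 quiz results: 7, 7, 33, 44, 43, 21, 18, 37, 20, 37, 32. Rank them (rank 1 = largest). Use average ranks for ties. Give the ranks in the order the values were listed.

Sorted (descending): 44, 43, 37, 37, 33, 32, 21, 20, 18, 7, 7
The 2 values of 37 occupy positions 3–4 → average rank (3+4)/2 = 3.5.
The 2 values of 7 occupy positions 10–11 → average rank (10+11)/2 = 10.5.

10.5, 10.5, 5, 1, 2, 7, 9, 3.5, 8, 3.5, 6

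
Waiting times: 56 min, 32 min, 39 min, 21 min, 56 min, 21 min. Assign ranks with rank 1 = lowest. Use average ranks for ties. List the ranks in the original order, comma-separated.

Sorted (ascending): 21, 21, 32, 39, 56, 56
The 2 values of 21 occupy positions 1–2 → average rank (1+2)/2 = 1.5.
The 2 values of 56 occupy positions 5–6 → average rank (5+6)/2 = 5.5.

5.5, 3, 4, 1.5, 5.5, 1.5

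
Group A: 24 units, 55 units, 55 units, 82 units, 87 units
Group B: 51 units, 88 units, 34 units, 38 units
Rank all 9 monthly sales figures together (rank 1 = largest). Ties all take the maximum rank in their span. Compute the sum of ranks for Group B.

22

Sorted (descending): 88, 87, 82, 55, 55, 51, 38, 34, 24
The 2 values of 55 occupy positions 4–5 → each gets rank 5.
Group B values → pooled ranks: 51→6, 88→1, 34→8, 38→7
Rank sum = 6 + 1 + 8 + 7 = 22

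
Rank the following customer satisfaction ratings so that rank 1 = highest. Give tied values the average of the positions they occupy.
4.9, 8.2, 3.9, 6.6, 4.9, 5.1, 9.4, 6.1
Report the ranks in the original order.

6.5, 2, 8, 3, 6.5, 5, 1, 4

Sorted (descending): 9.4, 8.2, 6.6, 6.1, 5.1, 4.9, 4.9, 3.9
The 2 values of 4.9 occupy positions 6–7 → average rank (6+7)/2 = 6.5.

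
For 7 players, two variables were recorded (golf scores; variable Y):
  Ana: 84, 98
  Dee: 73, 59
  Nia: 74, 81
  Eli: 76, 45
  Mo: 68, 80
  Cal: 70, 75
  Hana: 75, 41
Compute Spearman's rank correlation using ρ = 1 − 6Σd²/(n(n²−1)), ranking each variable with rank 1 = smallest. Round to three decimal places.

0.000

Ranks of variable 1: 7, 3, 4, 6, 1, 2, 5
Ranks of variable 2: 7, 3, 6, 2, 5, 4, 1
d = r₁ − r₂: 0, 0, -2, 4, -4, -2, 4
d²: 0, 0, 4, 16, 16, 4, 16; Σd² = 56
ρ = 1 − 6·56/(7·48) = 1 − 336/336 = 0.000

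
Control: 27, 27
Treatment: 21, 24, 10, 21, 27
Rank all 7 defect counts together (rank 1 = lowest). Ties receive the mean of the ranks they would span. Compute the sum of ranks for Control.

Sorted (ascending): 10, 21, 21, 24, 27, 27, 27
The 2 values of 21 occupy positions 2–3 → average rank (2+3)/2 = 2.5.
The 3 values of 27 occupy positions 5–7 → average rank 6.
Control values → pooled ranks: 27→6, 27→6
Rank sum = 6 + 6 = 12

12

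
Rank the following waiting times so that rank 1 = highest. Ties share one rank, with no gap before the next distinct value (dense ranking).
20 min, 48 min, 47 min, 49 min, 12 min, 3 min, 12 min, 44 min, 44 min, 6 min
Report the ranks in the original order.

5, 2, 3, 1, 6, 8, 6, 4, 4, 7

Sorted (descending): 49, 48, 47, 44, 44, 20, 12, 12, 6, 3
The 2 values of 44 share dense rank 4.
The 2 values of 12 share dense rank 6.
Remaining distinct values take the next consecutive integers.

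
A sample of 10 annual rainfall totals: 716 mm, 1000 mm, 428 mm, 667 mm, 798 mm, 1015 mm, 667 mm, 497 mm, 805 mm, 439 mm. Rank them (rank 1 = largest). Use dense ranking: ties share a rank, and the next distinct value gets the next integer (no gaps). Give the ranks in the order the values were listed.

5, 2, 9, 6, 4, 1, 6, 7, 3, 8

Sorted (descending): 1015, 1000, 805, 798, 716, 667, 667, 497, 439, 428
The 2 values of 667 share dense rank 6.
Remaining distinct values take the next consecutive integers.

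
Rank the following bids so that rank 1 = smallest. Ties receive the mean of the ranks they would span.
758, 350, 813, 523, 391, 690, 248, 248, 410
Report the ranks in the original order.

8, 3, 9, 6, 4, 7, 1.5, 1.5, 5

Sorted (ascending): 248, 248, 350, 391, 410, 523, 690, 758, 813
The 2 values of 248 occupy positions 1–2 → average rank (1+2)/2 = 1.5.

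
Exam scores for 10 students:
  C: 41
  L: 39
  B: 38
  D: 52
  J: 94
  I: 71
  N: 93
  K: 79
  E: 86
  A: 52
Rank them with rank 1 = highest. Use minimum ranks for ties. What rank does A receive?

Sorted (descending): 94, 93, 86, 79, 71, 52, 52, 41, 39, 38
The 2 values of 52 occupy positions 6–7 → each gets rank 6.
A has value 52 → rank 6.

6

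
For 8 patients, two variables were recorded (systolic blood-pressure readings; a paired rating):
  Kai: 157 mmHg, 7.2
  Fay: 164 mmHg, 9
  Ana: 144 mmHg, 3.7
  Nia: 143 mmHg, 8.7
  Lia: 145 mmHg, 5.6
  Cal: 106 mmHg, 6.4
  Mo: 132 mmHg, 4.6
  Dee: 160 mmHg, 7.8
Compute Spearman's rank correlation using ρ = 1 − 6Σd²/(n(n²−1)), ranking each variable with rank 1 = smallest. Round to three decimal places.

0.524

Ranks of variable 1: 6, 8, 4, 3, 5, 1, 2, 7
Ranks of variable 2: 5, 8, 1, 7, 3, 4, 2, 6
d = r₁ − r₂: 1, 0, 3, -4, 2, -3, 0, 1
d²: 1, 0, 9, 16, 4, 9, 0, 1; Σd² = 40
ρ = 1 − 6·40/(8·63) = 1 − 240/504 = 0.524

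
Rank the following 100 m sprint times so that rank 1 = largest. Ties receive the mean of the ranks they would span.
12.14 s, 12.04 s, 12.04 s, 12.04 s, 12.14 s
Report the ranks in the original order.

1.5, 4, 4, 4, 1.5

Sorted (descending): 12.14, 12.14, 12.04, 12.04, 12.04
The 2 values of 12.14 occupy positions 1–2 → average rank (1+2)/2 = 1.5.
The 3 values of 12.04 occupy positions 3–5 → average rank 4.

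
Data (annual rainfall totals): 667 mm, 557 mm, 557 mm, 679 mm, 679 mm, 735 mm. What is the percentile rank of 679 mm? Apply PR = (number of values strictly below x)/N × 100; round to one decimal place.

N = 6.
Strictly below 679: 3. Equal to 679: 2.
PR = 3/6 × 100 = 50.0

50.0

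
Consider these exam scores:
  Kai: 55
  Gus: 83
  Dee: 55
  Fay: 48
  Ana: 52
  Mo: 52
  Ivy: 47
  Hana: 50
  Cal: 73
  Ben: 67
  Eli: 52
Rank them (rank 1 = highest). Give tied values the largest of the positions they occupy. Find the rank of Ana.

Sorted (descending): 83, 73, 67, 55, 55, 52, 52, 52, 50, 48, 47
The 2 values of 55 occupy positions 4–5 → each gets rank 5.
The 3 values of 52 occupy positions 6–8 → each gets rank 8.
Ana has value 52 → rank 8.

8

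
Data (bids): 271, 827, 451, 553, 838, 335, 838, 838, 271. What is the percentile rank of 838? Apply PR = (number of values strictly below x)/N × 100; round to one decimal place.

N = 9.
Strictly below 838: 6. Equal to 838: 3.
PR = 6/9 × 100 = 66.7

66.7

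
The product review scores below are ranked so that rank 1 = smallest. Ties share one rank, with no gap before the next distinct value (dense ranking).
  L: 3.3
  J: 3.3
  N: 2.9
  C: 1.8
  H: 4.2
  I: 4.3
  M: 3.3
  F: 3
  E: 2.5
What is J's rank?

Sorted (ascending): 1.8, 2.5, 2.9, 3, 3.3, 3.3, 3.3, 4.2, 4.3
The 3 values of 3.3 share dense rank 5.
Remaining distinct values take the next consecutive integers.
J has value 3.3 → rank 5.

5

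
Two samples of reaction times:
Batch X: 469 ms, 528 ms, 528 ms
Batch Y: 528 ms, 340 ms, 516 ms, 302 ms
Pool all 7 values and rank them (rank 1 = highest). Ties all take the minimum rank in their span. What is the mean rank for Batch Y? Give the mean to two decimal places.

Sorted (descending): 528, 528, 528, 516, 469, 340, 302
The 3 values of 528 occupy positions 1–3 → each gets rank 1.
Batch Y values → pooled ranks: 528→1, 340→6, 516→4, 302→7
Mean rank = (1 + 6 + 4 + 7) / 4 = 4.50

4.50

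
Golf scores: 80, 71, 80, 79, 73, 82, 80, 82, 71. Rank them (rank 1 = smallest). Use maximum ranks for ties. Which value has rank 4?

79

Sorted (ascending): 71, 71, 73, 79, 80, 80, 80, 82, 82
The 2 values of 71 occupy positions 1–2 → each gets rank 2.
The 3 values of 80 occupy positions 5–7 → each gets rank 7.
The 2 values of 82 occupy positions 8–9 → each gets rank 9.
Rank 4 → value 79.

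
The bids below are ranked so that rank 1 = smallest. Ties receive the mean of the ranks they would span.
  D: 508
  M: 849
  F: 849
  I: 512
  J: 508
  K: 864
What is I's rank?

3

Sorted (ascending): 508, 508, 512, 849, 849, 864
The 2 values of 508 occupy positions 1–2 → average rank (1+2)/2 = 1.5.
The 2 values of 849 occupy positions 4–5 → average rank (4+5)/2 = 4.5.
I has value 512 → rank 3.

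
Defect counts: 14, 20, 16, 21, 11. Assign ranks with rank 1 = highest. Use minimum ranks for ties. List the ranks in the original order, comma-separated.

Sorted (descending): 21, 20, 16, 14, 11
No ties — each value takes its position as its rank.

4, 2, 3, 1, 5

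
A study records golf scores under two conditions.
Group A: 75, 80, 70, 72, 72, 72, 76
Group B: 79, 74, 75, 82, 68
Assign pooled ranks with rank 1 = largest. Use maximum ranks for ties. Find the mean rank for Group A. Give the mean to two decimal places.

7.57

Sorted (descending): 82, 80, 79, 76, 75, 75, 74, 72, 72, 72, 70, 68
The 2 values of 75 occupy positions 5–6 → each gets rank 6.
The 3 values of 72 occupy positions 8–10 → each gets rank 10.
Group A values → pooled ranks: 75→6, 80→2, 70→11, 72→10, 72→10, 72→10, 76→4
Mean rank = (6 + 2 + 11 + 10 + 10 + 10 + 4) / 7 = 7.57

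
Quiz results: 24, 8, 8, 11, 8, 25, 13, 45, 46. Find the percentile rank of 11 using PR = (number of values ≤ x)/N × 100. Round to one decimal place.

44.4

N = 9.
Strictly below 11: 3. Equal to 11: 1.
PR = 4/9 × 100 = 44.4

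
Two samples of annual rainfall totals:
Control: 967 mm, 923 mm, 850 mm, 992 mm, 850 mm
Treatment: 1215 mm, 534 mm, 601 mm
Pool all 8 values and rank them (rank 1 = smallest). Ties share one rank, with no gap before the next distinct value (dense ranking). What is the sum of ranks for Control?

21

Sorted (ascending): 534, 601, 850, 850, 923, 967, 992, 1215
The 2 values of 850 share dense rank 3.
Remaining distinct values take the next consecutive integers.
Control values → pooled ranks: 967→5, 923→4, 850→3, 992→6, 850→3
Rank sum = 5 + 4 + 3 + 6 + 3 = 21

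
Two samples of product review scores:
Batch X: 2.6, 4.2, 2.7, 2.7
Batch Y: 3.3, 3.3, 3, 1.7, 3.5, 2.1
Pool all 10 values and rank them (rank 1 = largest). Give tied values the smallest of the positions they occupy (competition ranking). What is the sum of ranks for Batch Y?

Sorted (descending): 4.2, 3.5, 3.3, 3.3, 3, 2.7, 2.7, 2.6, 2.1, 1.7
The 2 values of 3.3 occupy positions 3–4 → each gets rank 3.
The 2 values of 2.7 occupy positions 6–7 → each gets rank 6.
Batch Y values → pooled ranks: 3.3→3, 3.3→3, 3→5, 1.7→10, 3.5→2, 2.1→9
Rank sum = 3 + 3 + 5 + 10 + 2 + 9 = 32

32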